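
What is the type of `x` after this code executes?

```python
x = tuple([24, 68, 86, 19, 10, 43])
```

tuple() constructor returns tuple

tuple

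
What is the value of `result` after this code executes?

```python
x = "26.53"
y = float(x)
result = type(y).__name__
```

x is str; y is float; result = 'float'

'float'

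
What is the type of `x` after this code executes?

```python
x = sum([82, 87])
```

sum() of ints returns int

int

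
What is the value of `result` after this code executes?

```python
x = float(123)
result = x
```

x = 123.0; result = 123.0

123.0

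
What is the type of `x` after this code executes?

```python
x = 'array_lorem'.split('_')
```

str.split() returns list

list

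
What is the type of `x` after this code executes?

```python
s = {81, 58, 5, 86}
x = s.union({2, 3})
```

set.union() returns a new set

set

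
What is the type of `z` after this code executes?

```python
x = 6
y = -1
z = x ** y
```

int ** negative = float

float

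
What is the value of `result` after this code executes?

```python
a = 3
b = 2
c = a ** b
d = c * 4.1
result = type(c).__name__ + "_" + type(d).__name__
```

a is int; b is int; c is int; d is float; result = 'int_float'

'int_float'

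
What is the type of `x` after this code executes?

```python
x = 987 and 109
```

'and' with truthy values returns last operand (int)

int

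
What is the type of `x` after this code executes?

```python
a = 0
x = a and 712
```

'and' returns first falsy value (0 is int)

int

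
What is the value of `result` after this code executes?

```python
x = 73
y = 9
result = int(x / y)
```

x = 73; y = 9; result = 8

8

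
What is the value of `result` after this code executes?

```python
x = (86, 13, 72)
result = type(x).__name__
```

x is tuple; result = 'tuple'

'tuple'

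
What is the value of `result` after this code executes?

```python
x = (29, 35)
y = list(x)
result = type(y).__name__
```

x is tuple; y is list; result = 'list'

'list'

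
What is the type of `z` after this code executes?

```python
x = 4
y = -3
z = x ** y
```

int ** negative = float

float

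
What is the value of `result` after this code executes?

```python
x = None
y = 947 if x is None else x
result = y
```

x = None; y = 947; result = 947

947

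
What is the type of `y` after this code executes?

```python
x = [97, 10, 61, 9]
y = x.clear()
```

list.clear() returns None

NoneType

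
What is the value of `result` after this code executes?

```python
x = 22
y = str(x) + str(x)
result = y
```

x = 22; y = '2222'; result = '2222'

'2222'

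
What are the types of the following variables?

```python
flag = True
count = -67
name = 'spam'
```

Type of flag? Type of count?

flag is assigned the constant True, which has type bool; count is assigned a bare integer (no decimal point), so it is an int

bool, int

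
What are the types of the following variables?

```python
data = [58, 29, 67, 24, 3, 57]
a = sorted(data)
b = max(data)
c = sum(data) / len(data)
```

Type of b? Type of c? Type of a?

max of ints returns int; int / int = float; sorted() returns list

int, float, list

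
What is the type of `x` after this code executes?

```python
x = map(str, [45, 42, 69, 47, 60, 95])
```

map() returns a map object

map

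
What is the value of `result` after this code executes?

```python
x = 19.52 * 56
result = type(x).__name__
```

x is float; result = 'float'

'float'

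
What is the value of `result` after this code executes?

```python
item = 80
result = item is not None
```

item = 80; result = True

True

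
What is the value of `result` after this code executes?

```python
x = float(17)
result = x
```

x = 17.0; result = 17.0

17.0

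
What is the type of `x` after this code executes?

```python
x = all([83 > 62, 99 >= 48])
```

all() returns bool

bool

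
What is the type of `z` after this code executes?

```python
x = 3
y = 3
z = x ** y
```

positive int ** positive int = int

int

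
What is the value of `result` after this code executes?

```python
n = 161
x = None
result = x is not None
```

n = 161; x = None; result = False

False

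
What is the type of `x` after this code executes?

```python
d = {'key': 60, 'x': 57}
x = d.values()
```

.values() returns dict_values view

dict_values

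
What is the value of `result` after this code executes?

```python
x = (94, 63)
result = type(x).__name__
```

x is tuple; result = 'tuple'

'tuple'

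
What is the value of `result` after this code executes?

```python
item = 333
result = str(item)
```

item = 333; result = '333'

'333'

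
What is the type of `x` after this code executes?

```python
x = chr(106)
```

chr() returns str (single char)

str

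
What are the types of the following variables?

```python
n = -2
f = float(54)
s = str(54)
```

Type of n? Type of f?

n is assigned a bare integer (no decimal point), so it is an int; f is assigned the result of calling float(), which returns a float

int, float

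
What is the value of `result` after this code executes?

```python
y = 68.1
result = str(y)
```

y = 68.1; result = '68.1'

'68.1'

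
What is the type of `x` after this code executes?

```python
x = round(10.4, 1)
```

round() with decimal places returns float

float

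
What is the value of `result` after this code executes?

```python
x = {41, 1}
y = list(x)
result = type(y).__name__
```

x is set; y is list; result = 'list'

'list'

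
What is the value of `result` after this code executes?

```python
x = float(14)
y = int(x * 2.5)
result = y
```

x = 14.0; y = 35; result = 35

35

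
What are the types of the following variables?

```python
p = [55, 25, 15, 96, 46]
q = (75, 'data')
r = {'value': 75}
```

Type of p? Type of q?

p is assigned a list literal (square brackets); q is assigned a tuple (parenthesized, comma-separated values)

list, tuple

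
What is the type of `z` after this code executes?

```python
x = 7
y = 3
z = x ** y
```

positive int ** positive int = int

int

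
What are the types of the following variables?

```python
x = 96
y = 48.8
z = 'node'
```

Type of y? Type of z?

y is assigned a number with a decimal point, so it is a float; z is assigned a quoted string literal, so it is a str

float, str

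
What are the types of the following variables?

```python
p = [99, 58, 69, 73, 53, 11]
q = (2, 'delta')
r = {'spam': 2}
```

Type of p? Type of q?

p is assigned a list literal (square brackets); q is assigned a tuple (parenthesized, comma-separated values)

list, tuple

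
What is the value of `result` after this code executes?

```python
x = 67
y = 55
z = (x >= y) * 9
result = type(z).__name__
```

x is int; y is int; z is int; result = 'int'

'int'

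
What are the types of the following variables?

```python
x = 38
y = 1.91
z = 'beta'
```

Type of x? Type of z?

x is assigned a bare integer (no decimal point), so it is an int; z is assigned a quoted string literal, so it is a str

int, str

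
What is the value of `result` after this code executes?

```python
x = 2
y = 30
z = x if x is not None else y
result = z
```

x = 2; y = 30; z = 2; result = 2

2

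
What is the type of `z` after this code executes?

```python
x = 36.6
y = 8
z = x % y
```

float % int = float

float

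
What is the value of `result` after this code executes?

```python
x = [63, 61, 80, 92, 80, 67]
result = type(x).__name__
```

x is list; result = 'list'

'list'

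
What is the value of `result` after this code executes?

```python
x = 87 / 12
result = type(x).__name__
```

x is float; result = 'float'

'float'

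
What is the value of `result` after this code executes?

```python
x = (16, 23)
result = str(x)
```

x = (16, 23); result = '(16, 23)'

'(16, 23)'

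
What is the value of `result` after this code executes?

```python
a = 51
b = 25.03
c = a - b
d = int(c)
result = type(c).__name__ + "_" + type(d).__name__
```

a is int; b is float; c is float; d is int; result = 'float_int'

'float_int'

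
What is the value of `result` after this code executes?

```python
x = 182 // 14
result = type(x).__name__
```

x is int; result = 'int'

'int'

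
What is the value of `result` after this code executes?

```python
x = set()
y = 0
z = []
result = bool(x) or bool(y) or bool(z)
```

x = set(); y = 0; z = []; result = False

False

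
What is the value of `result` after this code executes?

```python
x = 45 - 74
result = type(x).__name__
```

x is int; result = 'int'

'int'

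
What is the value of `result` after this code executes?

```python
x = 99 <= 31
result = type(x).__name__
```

x is bool; result = 'bool'

'bool'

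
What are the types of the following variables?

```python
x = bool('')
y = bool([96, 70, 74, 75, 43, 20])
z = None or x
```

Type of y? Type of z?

bool() returns bool; None or bool returns the bool

bool, bool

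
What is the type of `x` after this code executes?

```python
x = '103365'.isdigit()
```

str.isdigit() returns bool

bool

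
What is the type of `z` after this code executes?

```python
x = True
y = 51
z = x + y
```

bool + int = int (bool is subclass of int)

int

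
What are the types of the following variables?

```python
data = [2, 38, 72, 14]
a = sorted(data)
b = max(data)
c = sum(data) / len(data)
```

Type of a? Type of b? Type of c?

sorted() returns list; max of ints returns int; int / int = float

list, int, float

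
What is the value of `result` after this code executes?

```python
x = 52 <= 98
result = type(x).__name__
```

x is bool; result = 'bool'

'bool'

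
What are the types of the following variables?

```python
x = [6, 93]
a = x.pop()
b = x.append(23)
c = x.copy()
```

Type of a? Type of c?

pop() returns element; copy() returns list

int, list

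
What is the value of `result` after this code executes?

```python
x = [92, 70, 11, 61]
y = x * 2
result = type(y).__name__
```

x is list; y is list; result = 'list'

'list'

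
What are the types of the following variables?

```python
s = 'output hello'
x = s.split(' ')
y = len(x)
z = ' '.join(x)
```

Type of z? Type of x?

str.join() returns str; str.split() returns list

str, list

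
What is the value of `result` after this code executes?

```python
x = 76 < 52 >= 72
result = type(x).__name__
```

x is bool; result = 'bool'

'bool'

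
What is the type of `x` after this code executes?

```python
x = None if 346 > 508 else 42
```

346 > 508 is False, so the else branch is taken

int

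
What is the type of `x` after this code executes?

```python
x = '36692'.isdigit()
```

str.isdigit() returns bool

bool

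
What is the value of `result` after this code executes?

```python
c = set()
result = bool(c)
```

c = set(); result = False

False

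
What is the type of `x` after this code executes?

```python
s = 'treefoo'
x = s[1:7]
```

Slicing a str returns str

str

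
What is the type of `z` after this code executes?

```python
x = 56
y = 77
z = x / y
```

int / int = float

float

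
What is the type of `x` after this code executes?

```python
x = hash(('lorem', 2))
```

hash() returns int

int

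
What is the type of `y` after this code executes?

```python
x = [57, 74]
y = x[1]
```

Indexing list[int] returns int

int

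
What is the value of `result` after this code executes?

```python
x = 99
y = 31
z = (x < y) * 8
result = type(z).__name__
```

x is int; y is int; z is int; result = 'int'

'int'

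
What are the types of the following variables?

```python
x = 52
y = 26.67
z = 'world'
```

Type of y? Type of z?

y is assigned a number with a decimal point, so it is a float; z is assigned a quoted string literal, so it is a str

float, str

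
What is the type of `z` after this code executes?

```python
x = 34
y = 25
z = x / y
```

int / int = float

float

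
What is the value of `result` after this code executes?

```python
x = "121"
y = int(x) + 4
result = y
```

x = '121'; y = 125; result = 125

125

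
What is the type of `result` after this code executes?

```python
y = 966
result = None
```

None has type NoneType

NoneType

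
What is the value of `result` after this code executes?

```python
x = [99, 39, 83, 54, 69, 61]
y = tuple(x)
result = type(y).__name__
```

x is list; y is tuple; result = 'tuple'

'tuple'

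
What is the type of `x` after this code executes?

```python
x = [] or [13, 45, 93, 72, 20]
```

'or' returns first truthy value (list)

list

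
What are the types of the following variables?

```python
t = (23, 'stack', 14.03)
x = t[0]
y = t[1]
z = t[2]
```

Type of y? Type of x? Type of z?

tuple[1] is str; tuple[0] is int; tuple[2] is float

str, int, float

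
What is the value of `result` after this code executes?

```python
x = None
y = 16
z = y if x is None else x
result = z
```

x = None; y = 16; z = 16; result = 16

16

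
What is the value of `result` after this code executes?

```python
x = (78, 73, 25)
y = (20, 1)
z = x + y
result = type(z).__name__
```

x is tuple; y is tuple; z is tuple; result = 'tuple'

'tuple'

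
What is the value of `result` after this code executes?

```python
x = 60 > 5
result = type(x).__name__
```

x is bool; result = 'bool'

'bool'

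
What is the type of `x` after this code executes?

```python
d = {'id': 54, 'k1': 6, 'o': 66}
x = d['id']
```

Accessing dict[str, int] with str key returns int

int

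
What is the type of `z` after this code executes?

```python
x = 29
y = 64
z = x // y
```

int // int = int

int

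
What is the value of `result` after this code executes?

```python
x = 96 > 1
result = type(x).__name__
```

x is bool; result = 'bool'

'bool'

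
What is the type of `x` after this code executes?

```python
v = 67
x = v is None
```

'is' comparison returns bool

bool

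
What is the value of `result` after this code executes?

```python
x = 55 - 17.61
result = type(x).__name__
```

x is float; result = 'float'

'float'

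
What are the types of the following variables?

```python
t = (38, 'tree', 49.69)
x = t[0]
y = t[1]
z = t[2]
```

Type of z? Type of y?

tuple[2] is float; tuple[1] is str

float, str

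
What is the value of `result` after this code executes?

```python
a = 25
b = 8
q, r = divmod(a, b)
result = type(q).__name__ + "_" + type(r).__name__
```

a is int; b is int; q is int; r is int; result = 'int_int'

'int_int'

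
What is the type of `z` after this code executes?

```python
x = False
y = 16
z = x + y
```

bool + int = int (bool is subclass of int)

int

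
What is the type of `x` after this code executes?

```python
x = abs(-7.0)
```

abs() of float returns float

float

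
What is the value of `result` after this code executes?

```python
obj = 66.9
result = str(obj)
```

obj = 66.9; result = '66.9'

'66.9'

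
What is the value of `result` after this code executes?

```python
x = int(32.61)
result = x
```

x = 32; result = 32

32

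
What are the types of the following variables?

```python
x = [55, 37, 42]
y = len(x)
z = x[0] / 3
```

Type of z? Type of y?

int / int = float; len() returns int

float, int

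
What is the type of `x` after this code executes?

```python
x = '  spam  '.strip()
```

str.strip() returns str

str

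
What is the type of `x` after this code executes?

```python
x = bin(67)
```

bin() returns str representation

str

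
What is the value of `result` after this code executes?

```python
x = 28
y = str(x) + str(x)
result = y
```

x = 28; y = '2828'; result = '2828'

'2828'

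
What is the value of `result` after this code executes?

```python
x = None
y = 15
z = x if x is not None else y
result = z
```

x = None; y = 15; z = 15; result = 15

15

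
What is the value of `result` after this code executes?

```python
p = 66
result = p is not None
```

p = 66; result = True

True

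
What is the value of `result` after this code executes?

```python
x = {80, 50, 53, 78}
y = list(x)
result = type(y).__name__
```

x is set; y is list; result = 'list'

'list'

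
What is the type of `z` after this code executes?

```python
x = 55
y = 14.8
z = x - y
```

int - float = float

float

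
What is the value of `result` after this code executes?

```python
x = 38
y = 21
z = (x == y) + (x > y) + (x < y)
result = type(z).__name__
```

x is int; y is int; z is int; result = 'int'

'int'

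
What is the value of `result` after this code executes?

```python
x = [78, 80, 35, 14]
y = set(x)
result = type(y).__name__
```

x is list; y is set; result = 'set'

'set'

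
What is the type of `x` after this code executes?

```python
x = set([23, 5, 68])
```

set() constructor returns set

set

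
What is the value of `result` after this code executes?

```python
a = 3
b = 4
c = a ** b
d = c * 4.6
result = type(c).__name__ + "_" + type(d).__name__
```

a is int; b is int; c is int; d is float; result = 'int_float'

'int_float'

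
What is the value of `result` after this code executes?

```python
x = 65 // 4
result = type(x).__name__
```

x is int; result = 'int'

'int'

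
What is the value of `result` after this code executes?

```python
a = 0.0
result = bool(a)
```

a = 0.0; result = False

False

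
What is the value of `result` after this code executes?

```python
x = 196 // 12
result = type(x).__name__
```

x is int; result = 'int'

'int'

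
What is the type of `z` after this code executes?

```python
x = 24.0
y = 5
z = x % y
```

float % int = float

float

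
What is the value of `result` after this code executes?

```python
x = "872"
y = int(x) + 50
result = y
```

x = '872'; y = 922; result = 922

922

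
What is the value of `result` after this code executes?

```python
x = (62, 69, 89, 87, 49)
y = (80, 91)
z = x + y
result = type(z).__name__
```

x is tuple; y is tuple; z is tuple; result = 'tuple'

'tuple'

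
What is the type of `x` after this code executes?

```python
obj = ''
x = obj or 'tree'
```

'or' returns first truthy value (str)

str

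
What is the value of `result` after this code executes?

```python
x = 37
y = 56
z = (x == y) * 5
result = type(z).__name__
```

x is int; y is int; z is int; result = 'int'

'int'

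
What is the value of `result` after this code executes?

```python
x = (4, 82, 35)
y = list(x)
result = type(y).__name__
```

x is tuple; y is list; result = 'list'

'list'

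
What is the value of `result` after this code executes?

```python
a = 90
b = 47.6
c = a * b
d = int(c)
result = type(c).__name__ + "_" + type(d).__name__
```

a is int; b is float; c is float; d is int; result = 'float_int'

'float_int'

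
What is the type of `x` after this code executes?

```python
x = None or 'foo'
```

'or' with None returns the other truthy value (str)

str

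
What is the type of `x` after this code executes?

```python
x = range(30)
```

range() returns a range object

range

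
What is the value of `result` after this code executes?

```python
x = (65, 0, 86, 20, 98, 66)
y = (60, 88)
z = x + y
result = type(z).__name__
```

x is tuple; y is tuple; z is tuple; result = 'tuple'

'tuple'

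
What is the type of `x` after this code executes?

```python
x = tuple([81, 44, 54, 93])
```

tuple() constructor returns tuple

tuple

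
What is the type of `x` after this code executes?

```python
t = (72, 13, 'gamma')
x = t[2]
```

Index 2 of tuple is a str literal

str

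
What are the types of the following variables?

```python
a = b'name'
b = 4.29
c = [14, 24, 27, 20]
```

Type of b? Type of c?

b is assigned a number with a decimal point, so it is a float; c is assigned a list literal (square brackets)

float, list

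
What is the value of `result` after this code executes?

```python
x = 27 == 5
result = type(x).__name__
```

x is bool; result = 'bool'

'bool'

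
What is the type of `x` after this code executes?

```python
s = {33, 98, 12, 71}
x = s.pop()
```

Popping from set[int] returns int

int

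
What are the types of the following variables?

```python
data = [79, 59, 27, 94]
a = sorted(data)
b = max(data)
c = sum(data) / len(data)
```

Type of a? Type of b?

sorted() returns list; max of ints returns int

list, int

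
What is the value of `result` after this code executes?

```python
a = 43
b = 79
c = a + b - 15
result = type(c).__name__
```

a is int; b is int; c is int; result = 'int'

'int'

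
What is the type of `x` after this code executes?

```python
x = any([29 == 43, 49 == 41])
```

any() returns bool

bool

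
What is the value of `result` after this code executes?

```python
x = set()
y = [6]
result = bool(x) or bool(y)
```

x = set(); y = [6]; result = True

True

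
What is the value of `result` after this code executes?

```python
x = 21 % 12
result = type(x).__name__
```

x is int; result = 'int'

'int'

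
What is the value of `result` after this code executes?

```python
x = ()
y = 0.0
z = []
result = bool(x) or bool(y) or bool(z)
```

x = (); y = 0.0; z = []; result = False

False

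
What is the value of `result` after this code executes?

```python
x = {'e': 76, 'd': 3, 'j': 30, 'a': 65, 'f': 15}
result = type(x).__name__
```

x is dict; result = 'dict'

'dict'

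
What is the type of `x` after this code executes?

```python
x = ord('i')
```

ord() returns int (code point)

int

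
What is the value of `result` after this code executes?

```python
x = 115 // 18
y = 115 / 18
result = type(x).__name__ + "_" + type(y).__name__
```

x is int; y is float; result = 'int_float'

'int_float'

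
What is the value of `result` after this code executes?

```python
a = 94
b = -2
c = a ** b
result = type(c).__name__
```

a is int; b is int; c is float; result = 'float'

'float'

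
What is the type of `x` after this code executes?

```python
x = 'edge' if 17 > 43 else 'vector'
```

Both branches of conditional are str

str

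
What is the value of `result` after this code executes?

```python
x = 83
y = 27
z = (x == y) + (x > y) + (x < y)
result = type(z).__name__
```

x is int; y is int; z is int; result = 'int'

'int'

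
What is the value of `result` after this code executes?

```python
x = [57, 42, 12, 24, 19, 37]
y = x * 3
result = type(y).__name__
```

x is list; y is list; result = 'list'

'list'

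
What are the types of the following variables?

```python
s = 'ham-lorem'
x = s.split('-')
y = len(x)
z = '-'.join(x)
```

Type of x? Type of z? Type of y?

str.split() returns list; str.join() returns str; len() returns int

list, str, int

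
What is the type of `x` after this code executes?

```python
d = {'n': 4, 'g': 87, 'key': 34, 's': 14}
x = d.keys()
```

.keys() returns dict_keys view

dict_keys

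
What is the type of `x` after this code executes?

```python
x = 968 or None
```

'or' returns first truthy value

int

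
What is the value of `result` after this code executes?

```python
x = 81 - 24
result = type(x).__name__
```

x is int; result = 'int'

'int'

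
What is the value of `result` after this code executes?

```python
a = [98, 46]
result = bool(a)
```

a = [98, 46]; result = True

True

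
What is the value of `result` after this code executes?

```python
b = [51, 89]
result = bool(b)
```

b = [51, 89]; result = True

True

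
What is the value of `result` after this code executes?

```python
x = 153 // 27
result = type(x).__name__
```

x is int; result = 'int'

'int'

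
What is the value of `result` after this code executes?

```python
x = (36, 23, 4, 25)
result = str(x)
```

x = (36, 23, 4, 25); result = '(36, 23, 4, 25)'

'(36, 23, 4, 25)'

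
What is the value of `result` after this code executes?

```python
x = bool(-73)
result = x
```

x = True; result = True

True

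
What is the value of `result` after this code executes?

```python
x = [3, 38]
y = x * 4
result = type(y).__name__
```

x is list; y is list; result = 'list'

'list'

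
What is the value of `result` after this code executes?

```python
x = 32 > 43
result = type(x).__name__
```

x is bool; result = 'bool'

'bool'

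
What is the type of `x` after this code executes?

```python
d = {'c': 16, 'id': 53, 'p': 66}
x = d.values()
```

.values() returns dict_values view

dict_values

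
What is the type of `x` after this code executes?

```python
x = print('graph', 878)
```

print() returns None

NoneType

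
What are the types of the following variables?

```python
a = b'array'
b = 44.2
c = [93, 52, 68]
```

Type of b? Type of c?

b is assigned a number with a decimal point, so it is a float; c is assigned a list literal (square brackets)

float, list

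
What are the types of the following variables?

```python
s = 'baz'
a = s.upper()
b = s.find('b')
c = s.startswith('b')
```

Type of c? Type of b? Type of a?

startswith() returns bool; find() returns int; upper() returns str

bool, int, str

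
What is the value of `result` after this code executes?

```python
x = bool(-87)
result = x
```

x = True; result = True

True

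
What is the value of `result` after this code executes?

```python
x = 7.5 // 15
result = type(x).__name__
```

x is float; result = 'float'

'float'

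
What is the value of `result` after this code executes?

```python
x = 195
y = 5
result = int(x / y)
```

x = 195; y = 5; result = 39

39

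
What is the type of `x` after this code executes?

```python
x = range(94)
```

range() returns a range object

range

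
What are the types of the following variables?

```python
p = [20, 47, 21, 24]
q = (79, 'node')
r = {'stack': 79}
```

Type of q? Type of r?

q is assigned a tuple (parenthesized, comma-separated values); r is assigned a dict literal ({key: value})

tuple, dict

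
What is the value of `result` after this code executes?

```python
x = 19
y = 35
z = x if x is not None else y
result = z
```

x = 19; y = 35; z = 19; result = 19

19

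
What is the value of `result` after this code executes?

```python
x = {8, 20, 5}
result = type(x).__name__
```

x is set; result = 'set'

'set'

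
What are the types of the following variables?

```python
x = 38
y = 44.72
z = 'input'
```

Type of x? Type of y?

x is assigned a bare integer (no decimal point), so it is an int; y is assigned a number with a decimal point, so it is a float

int, float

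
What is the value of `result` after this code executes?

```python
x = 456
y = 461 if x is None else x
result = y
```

x = 456; y = 456; result = 456

456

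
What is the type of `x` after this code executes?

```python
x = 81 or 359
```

'or' returns first truthy value (int)

int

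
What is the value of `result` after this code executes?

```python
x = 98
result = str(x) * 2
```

x = 98; result = '9898'

'9898'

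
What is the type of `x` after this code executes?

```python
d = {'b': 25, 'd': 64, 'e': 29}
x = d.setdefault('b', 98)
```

dict.setdefault() returns the (existing or default) value

int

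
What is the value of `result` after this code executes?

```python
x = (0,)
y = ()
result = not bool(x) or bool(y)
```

x = (0,); y = (); result = False

False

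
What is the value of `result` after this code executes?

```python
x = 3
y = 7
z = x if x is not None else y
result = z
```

x = 3; y = 7; z = 3; result = 3

3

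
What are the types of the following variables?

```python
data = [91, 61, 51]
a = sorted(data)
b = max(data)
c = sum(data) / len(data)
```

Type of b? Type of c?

max of ints returns int; int / int = float

int, float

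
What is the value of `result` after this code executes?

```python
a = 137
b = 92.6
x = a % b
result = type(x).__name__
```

a is int; b is float; x is float; result = 'float'

'float'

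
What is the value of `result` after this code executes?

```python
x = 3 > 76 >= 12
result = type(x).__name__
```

x is bool; result = 'bool'

'bool'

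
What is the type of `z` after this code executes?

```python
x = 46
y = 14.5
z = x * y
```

int * float = float

float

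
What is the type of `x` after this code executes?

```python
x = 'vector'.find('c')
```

str.find() returns int index

int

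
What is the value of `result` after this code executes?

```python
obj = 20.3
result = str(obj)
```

obj = 20.3; result = '20.3'

'20.3'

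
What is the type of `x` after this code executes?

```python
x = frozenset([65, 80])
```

frozenset() returns frozenset

frozenset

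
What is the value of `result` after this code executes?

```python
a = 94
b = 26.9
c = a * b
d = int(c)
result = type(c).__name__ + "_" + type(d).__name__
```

a is int; b is float; c is float; d is int; result = 'float_int'

'float_int'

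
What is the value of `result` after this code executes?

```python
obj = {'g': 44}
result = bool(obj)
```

obj = {'g': 44}; result = True

True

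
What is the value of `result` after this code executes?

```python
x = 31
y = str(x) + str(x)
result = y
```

x = 31; y = '3131'; result = '3131'

'3131'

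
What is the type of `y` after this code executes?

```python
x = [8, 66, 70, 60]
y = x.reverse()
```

list.reverse() returns None

NoneType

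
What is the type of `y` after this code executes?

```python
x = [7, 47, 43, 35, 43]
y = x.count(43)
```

list.count() returns int

int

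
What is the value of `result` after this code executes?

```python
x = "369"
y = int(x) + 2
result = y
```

x = '369'; y = 371; result = 371

371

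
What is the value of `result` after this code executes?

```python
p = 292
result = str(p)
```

p = 292; result = '292'

'292'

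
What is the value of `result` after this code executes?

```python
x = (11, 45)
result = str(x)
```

x = (11, 45); result = '(11, 45)'

'(11, 45)'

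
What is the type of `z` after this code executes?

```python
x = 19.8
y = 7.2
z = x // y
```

float // float = float

float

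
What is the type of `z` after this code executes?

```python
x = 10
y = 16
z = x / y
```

int / int = float

float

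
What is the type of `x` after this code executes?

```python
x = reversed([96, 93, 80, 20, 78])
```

reversed() on a list returns list_reverseiterator

list_reverseiterator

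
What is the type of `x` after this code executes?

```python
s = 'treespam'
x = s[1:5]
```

Slicing a str returns str

str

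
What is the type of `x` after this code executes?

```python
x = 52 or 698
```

'or' returns first truthy value (int)

int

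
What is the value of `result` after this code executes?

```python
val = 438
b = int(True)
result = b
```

val = 438; b = 1; result = 1

1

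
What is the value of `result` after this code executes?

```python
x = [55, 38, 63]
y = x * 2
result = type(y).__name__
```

x is list; y is list; result = 'list'

'list'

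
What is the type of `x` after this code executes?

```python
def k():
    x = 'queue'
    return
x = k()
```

Bare return returns None

NoneType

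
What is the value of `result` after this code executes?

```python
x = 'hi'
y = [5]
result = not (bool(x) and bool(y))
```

x = 'hi'; y = [5]; result = False

False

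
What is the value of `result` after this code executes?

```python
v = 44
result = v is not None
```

v = 44; result = True

True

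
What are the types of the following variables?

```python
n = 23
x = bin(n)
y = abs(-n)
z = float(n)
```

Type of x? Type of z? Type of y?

bin() returns str; float() returns float; abs() of int returns int

str, float, int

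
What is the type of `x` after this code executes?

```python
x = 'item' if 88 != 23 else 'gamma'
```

Both branches of conditional are str

str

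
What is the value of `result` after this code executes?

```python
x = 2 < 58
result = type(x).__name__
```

x is bool; result = 'bool'

'bool'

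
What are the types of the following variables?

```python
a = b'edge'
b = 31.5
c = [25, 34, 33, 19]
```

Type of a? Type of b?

a is assigned a bytes literal (b'...' prefix); b is assigned a number with a decimal point, so it is a float

bytes, float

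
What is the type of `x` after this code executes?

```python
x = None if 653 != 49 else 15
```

653 != 49 is True, so the if branch is taken

NoneType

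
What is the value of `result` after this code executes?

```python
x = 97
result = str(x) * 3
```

x = 97; result = '979797'

'979797'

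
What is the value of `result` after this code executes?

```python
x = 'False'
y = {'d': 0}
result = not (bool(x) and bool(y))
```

x = 'False'; y = {'d': 0}; result = False

False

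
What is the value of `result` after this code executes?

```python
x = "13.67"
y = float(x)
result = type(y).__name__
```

x is str; y is float; result = 'float'

'float'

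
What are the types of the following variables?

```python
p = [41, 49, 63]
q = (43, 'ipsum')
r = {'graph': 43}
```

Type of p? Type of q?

p is assigned a list literal (square brackets); q is assigned a tuple (parenthesized, comma-separated values)

list, tuple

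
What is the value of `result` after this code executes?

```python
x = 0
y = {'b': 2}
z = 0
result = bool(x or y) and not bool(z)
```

x = 0; y = {'b': 2}; z = 0; result = True

True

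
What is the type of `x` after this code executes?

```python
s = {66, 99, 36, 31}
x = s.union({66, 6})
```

set.union() returns a new set

set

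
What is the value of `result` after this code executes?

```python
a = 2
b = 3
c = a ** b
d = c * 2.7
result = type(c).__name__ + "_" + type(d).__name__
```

a is int; b is int; c is int; d is float; result = 'int_float'

'int_float'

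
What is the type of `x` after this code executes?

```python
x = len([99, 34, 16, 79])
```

len() always returns int

int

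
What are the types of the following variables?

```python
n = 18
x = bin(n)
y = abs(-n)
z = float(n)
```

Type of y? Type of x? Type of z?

abs() of int returns int; bin() returns str; float() returns float

int, str, float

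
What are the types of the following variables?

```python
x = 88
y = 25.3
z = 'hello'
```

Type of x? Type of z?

x is assigned a bare integer (no decimal point), so it is an int; z is assigned a quoted string literal, so it is a str

int, str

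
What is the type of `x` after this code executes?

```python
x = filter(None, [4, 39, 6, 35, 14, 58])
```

filter() returns a filter object

filter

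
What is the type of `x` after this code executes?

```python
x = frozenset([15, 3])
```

frozenset() returns frozenset

frozenset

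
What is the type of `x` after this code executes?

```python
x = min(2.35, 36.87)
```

min() of floats returns float

float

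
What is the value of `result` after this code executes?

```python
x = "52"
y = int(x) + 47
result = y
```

x = '52'; y = 99; result = 99

99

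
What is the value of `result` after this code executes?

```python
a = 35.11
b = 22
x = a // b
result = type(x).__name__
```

a is float; b is int; x is float; result = 'float'

'float'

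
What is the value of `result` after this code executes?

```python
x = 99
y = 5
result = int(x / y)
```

x = 99; y = 5; result = 19

19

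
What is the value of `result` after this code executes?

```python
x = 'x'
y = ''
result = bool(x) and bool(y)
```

x = 'x'; y = ''; result = False

False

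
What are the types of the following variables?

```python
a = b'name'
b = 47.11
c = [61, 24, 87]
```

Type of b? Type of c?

b is assigned a number with a decimal point, so it is a float; c is assigned a list literal (square brackets)

float, list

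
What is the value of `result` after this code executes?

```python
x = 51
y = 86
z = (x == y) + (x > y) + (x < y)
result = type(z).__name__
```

x is int; y is int; z is int; result = 'int'

'int'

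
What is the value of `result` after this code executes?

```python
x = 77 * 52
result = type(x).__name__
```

x is int; result = 'int'

'int'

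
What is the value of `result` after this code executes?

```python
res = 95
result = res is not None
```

res = 95; result = True

True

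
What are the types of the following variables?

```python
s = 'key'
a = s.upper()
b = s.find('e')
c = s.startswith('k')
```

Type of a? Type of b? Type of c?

upper() returns str; find() returns int; startswith() returns bool

str, int, bool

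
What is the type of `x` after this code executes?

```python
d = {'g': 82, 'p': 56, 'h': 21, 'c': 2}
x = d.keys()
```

.keys() returns dict_keys view

dict_keys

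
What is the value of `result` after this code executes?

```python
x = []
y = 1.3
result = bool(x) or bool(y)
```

x = []; y = 1.3; result = True

True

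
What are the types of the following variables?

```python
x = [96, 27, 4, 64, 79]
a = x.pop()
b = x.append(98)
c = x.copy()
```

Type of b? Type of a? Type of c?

append() returns None; pop() returns element; copy() returns list

NoneType, int, list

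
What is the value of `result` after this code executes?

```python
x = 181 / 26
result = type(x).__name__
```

x is float; result = 'float'

'float'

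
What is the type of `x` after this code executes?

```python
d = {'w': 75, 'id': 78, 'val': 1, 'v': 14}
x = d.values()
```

.values() returns dict_values view

dict_values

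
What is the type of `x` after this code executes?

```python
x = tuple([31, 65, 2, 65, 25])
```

tuple() constructor returns tuple

tuple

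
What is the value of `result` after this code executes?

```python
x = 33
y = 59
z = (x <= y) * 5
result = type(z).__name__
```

x is int; y is int; z is int; result = 'int'

'int'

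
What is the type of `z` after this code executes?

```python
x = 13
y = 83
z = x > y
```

Comparison returns bool

bool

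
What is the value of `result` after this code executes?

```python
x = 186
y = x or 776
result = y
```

x = 186; y = 186; result = 186

186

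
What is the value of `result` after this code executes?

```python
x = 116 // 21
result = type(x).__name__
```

x is int; result = 'int'

'int'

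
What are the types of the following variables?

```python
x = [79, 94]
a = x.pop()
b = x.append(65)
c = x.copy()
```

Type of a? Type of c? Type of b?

pop() returns element; copy() returns list; append() returns None

int, list, NoneType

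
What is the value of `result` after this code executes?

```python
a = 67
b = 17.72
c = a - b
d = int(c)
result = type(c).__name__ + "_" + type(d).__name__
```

a is int; b is float; c is float; d is int; result = 'float_int'

'float_int'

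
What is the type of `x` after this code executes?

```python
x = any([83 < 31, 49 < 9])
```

any() returns bool

bool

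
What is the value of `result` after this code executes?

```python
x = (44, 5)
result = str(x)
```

x = (44, 5); result = '(44, 5)'

'(44, 5)'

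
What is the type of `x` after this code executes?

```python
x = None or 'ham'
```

'or' with None returns the other truthy value (str)

str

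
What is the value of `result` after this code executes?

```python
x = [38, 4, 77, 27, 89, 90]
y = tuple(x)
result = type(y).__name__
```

x is list; y is tuple; result = 'tuple'

'tuple'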